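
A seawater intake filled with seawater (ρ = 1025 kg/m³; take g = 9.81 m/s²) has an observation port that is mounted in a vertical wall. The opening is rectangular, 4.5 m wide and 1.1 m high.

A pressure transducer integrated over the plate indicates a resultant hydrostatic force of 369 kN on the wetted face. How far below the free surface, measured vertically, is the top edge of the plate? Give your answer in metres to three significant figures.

γ = ρg = 1025 × 9.81 / 1000 = 10.05525 kN/m³.
A = 4.5 × 1.1 = 4.95 m².
From F = γ·h_c·A, the centroid depth is h_c = 369/(10.05525 × 4.95) = 7.41359 m.
The centroid lies 1.1/2 = 0.55 m below the top edge, so the top edge sits at h_top = 7.41359 − 0.55 = 6.86359 m below the surface.

d_top ≈ 6.86 m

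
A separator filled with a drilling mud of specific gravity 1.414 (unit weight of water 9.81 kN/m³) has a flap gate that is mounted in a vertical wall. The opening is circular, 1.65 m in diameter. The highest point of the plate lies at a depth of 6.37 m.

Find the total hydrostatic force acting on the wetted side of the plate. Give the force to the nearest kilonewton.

γ = 1.414 × 9.81 = 13.87134 kN/m³.
The centroid is at the centre, 0.825 m below the top of the plate, so the centroid depth is h_c = 6.37 + 0.825 = 7.195 m.
A = π(0.825)² = 2.13825 m².
Resultant F = γ·h_c·A = 13.87134 × 7.195 × 2.13825 = 213.407 kN.

F ≈ 213 kN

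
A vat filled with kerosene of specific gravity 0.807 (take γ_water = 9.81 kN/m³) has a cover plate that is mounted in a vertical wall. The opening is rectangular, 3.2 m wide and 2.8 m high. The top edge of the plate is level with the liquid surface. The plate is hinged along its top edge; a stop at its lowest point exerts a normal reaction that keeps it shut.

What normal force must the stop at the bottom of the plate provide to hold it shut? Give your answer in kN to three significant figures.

P ≈ 66.2 kN

γ = 0.807 × 9.81 = 7.91667 kN/m³.
The centroid lies 2.8/2 = 1.4 m below the top edge, so the centroid depth is h_c = 1.4 m.
A = 3.2 × 2.8 = 8.96 m².
Resultant F = γ·h_c·A = 7.91667 × 1.4 × 8.96 = 99.3067 kN.
I_c = b·h³/12 = 3.2 × 2.8³/12 = 5.85387 m⁴.
Centre of pressure: y_p = y_c + I_c/(y_c·A) = 1.4 + 5.85387/(1.4 × 8.96) = 1.4 + 0.466667 = 1.86667 m along the plane.
The resultant acts 1.4 + 0.466667 = 1.86667 m (along the plate) below the hinge at the top edge, so the moment about the hinge is M = F × 1.86667 = 99.3067 × 1.86667 = 185.373 kN·m.
A normal force at the bottom, 2.8 m from the hinge, must supply this moment: P = 185.373/2.8 = 66.2046 kN.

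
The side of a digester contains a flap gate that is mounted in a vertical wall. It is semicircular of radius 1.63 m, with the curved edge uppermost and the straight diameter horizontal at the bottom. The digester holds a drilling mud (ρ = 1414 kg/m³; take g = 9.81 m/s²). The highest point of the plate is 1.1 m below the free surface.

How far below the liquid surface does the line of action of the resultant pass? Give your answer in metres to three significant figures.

h_p = 2.13 m

γ = ρg = 1414 × 9.81 / 1000 = 13.87134 kN/m³.
The centroid lies 4r/(3π) = 0.691793 m above the diameter, so r − 4r/(3π) = 1.63 − 0.691793 = 0.938207 m below the topmost point, so the centroid depth is h_c = 1.1 + 0.938207 = 2.03821 m.
A = πr²/2 = π × 1.63²/2 = 4.17345 m².
Resultant F = γ·h_c·A = 13.87134 × 2.03821 × 4.17345 = 117.995 kN.
I_c = (π/8 − 8/(9π))·r⁴ = 0.109757 × 1.63⁴ = 0.774788 m⁴.
Centre of pressure: y_p = y_c + I_c/(y_c·A) = 2.03821 + 0.774788/(2.03821 × 4.17345) = 2.03821 + 0.0910833 = 2.12929 m along the plane.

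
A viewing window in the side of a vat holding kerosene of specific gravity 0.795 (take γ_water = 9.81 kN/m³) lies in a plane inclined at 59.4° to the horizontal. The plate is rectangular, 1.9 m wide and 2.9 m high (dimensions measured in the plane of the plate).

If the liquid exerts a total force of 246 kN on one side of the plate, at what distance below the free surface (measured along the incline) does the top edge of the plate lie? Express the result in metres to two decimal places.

γ = 0.795 × 9.81 = 7.79895 kN/m³.
A = 1.9 × 2.9 = 5.51 m².
From F = γ·h_c·A, the centroid depth is h_c = 246/(7.79895 × 5.51) = 5.72463 m.
Let θ = 59.4° be the plate's angle to the horizontal; measure y along the incline from where the plane meets the free surface. Vertical depth h = y·sinθ with sinθ = 0.860742.
Along the incline, y_c = h_c/sinθ = 5.72463/0.860742 = 6.65081 m.
The centroid lies 2.9/2 = 1.45 m below the top edge, so the top edge sits at y_top = 6.65081 − 1.45 = 5.20081 m along the incline.

y_top ≈ 5.20 m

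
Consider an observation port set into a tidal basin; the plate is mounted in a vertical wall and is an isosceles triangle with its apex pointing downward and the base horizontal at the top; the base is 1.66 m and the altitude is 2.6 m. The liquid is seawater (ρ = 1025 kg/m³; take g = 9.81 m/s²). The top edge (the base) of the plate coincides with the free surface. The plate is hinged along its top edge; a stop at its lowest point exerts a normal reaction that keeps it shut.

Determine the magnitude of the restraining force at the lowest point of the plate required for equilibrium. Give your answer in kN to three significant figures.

γ = ρg = 1025 × 9.81 / 1000 = 10.05525 kN/m³.
With the apex down, the centroid sits h/3 = 2.6/3 = 0.866667 m below the base (the top edge), so the centroid depth is h_c = 0.866667 m.
A = ½ × 1.66 × 2.6 = 2.158 m².
Resultant F = γ·h_c·A = 10.05525 × 0.866667 × 2.158 = 18.806 kN.
I_c = b·h³/36 = 1.66 × 2.6³/36 = 0.810449 m⁴.
Centre of pressure: y_p = y_c + I_c/(y_c·A) = 0.866667 + 0.810449/(0.866667 × 2.158) = 0.866667 + 0.433333 = 1.3 m along the plane.
The resultant acts 0.866667 + 0.433333 = 1.3 m (along the plate) below the hinge at the top edge, so the moment about the hinge is M = F × 1.3 = 18.806 × 1.3 = 24.4478 kN·m.
A normal force at the bottom, 2.6 m from the hinge, must supply this moment: P = 24.4478/2.6 = 9.403 kN.

P ≈ 9.40 kN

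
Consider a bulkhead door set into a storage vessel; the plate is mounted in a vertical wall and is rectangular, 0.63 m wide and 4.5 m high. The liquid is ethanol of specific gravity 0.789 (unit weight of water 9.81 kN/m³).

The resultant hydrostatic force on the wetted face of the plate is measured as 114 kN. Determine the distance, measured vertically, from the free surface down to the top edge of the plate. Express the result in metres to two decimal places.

γ = 0.789 × 9.81 = 7.74009 kN/m³.
A = 0.63 × 4.5 = 2.835 m².
From F = γ·h_c·A, the centroid depth is h_c = 114/(7.74009 × 2.835) = 5.19524 m.
The centroid lies 4.5/2 = 2.25 m below the top edge, so the top edge sits at h_top = 5.19524 − 2.25 = 2.94524 m below the surface.

d_top ≈ 2.95 m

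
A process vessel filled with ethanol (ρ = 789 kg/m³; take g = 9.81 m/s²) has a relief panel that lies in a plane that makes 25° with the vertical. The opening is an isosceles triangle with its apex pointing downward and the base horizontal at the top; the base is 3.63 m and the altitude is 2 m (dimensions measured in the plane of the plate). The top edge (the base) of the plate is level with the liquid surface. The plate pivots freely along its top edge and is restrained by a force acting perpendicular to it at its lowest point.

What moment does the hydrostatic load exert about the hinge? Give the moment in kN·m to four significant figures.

M ≈ 16.98 kN·m

γ = ρg = 789 × 9.81 / 1000 = 7.74009 kN/m³.
The plate makes 25° with the vertical, i.e. θ = 90° − 25° = 65° to the horizontal. Measuring y along the incline from the free-surface line, vertical depth h = y·sinθ with sinθ = 0.906308.
With the apex down, the centroid sits h/3 = 2/3 = 0.666667 m below the base (the top edge), so y_c = 0.666667 m and h_c = 0.666667 × 0.906308 = 0.604206 m.
A = ½ × 3.63 × 2 = 3.63 m².
Resultant F = γ·h_c·A = 7.74009 × 0.604206 × 3.63 = 16.9761 kN.
I_c = b·h³/36 = 3.63 × 2³/36 = 0.806667 m⁴.
Centre of pressure: y_p = y_c + I_c/(y_c·A) = 0.666667 + 0.806667/(0.666667 × 3.63) = 0.666667 + 0.333333 = 1 m along the plane.
The resultant acts 0.666667 + 0.333333 = 1 m (along the plate) below the hinge at the top edge, so the moment about the hinge is M = F × 1 = 16.9761 × 1 = 16.9761 kN·m.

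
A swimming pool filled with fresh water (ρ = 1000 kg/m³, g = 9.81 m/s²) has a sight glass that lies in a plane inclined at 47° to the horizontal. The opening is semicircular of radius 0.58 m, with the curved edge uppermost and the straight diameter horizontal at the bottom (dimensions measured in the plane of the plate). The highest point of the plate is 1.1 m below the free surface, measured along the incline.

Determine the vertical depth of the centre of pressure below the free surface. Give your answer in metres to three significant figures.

h_p = 1.06 m

γ = ρg = 1000 × 9.81 = 9810 N/m³ = 9.81 kN/m³.
Let θ = 47° be the plate's angle to the horizontal; measure y along the incline from where the plane meets the free surface. Vertical depth h = y·sinθ with sinθ = 0.731354.
The centroid lies 4r/(3π) = 0.24616 m above the diameter, so r − 4r/(3π) = 0.58 − 0.24616 = 0.33384 m below the topmost point, so y_c = 1.1 + 0.33384 = 1.43384 m and h_c = 1.43384 × 0.731354 = 1.04864 m.
A = πr²/2 = π × 0.58²/2 = 0.528416 m².
Resultant F = γ·h_c·A = 9.81 × 1.04864 × 0.528416 = 5.4359 kN.
I_c = (π/8 − 8/(9π))·r⁴ = 0.109757 × 0.58⁴ = 0.0124206 m⁴.
Centre of pressure: y_p = y_c + I_c/(y_c·A) = 1.43384 + 0.0124206/(1.43384 × 0.528416) = 1.43384 + 0.0163933 = 1.45023 m along the plane.
Vertically, h_p = y_p·sinθ = 1.45023 × 0.731354 = 1.06063 m.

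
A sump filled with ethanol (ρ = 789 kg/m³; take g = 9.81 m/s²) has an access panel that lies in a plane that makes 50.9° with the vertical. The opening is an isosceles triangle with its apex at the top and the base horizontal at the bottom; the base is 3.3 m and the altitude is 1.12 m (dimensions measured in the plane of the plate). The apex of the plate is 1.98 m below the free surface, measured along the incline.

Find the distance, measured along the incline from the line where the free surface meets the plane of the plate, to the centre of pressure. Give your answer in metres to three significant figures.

γ = ρg = 789 × 9.81 / 1000 = 7.74009 kN/m³.
The plate makes 50.9° with the vertical, i.e. θ = 90° − 50.9° = 39.1° to the horizontal. Measuring y along the incline from the free-surface line, vertical depth h = y·sinθ with sinθ = 0.630676.
With the apex up, the centroid sits 2h/3 = 2 × 1.12/3 = 0.746667 m below the apex, so y_c = 1.98 + 0.746667 = 2.72667 m and h_c = 2.72667 × 0.630676 = 1.71965 m.
A = ½ × 3.3 × 1.12 = 1.848 m².
Resultant F = γ·h_c·A = 7.74009 × 1.71965 × 1.848 = 24.5973 kN.
I_c = b·h³/36 = 3.3 × 1.12³/36 = 0.128785 m⁴.
Centre of pressure: y_p = y_c + I_c/(y_c·A) = 2.72667 + 0.128785/(2.72667 × 1.848) = 2.72667 + 0.0255582 = 2.75223 m along the plane.

y_p = 2.75 m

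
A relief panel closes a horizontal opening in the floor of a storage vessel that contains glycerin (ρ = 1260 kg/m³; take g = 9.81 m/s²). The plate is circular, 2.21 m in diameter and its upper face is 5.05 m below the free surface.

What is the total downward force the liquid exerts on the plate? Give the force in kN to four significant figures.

γ = ρg = 1260 × 9.81 / 1000 = 12.3606 kN/m³.
The plate is horizontal, so pressure is uniform at p = γ·h = 12.3606 × 5.05 = 62.421 kN/m².
A = π(1.105)² = 3.83596 m².
F = p·A = 62.421 × 3.83596 = 239.444 kN.

F ≈ 239.4 kN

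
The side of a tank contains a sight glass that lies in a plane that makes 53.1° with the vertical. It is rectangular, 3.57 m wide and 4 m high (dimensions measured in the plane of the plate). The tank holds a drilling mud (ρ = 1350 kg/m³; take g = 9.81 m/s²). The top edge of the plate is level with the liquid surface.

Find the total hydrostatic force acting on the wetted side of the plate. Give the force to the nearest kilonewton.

F ≈ 227 kN

γ = ρg = 1350 × 9.81 / 1000 = 13.2435 kN/m³.
The plate makes 53.1° with the vertical, i.e. θ = 90° − 53.1° = 36.9° to the horizontal. Measuring y along the incline from the free-surface line, vertical depth h = y·sinθ with sinθ = 0.600420.
The centroid lies 4/2 = 2 m below the top edge, so y_c = 2 m and h_c = 2 × 0.600420 = 1.20084 m.
A = 3.57 × 4 = 14.28 m².
Resultant F = γ·h_c·A = 13.2435 × 1.20084 × 14.28 = 227.099 kN.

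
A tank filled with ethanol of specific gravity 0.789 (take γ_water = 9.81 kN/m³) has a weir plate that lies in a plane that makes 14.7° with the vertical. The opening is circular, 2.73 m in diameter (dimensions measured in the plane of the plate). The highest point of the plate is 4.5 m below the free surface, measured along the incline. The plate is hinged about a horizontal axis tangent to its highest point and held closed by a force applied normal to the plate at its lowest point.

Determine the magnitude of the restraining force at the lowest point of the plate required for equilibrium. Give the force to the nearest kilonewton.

γ = 0.789 × 9.81 = 7.74009 kN/m³.
The plate makes 14.7° with the vertical, i.e. θ = 90° − 14.7° = 75.3° to the horizontal. Measuring y along the incline from the free-surface line, vertical depth h = y·sinθ with sinθ = 0.967268.
The centroid is at the centre, 1.365 m below the top of the plate, so y_c = 4.5 + 1.365 = 5.865 m and h_c = 5.865 × 0.967268 = 5.67303 m.
A = π(1.365)² = 5.85349 m².
Resultant F = γ·h_c·A = 7.74009 × 5.67303 × 5.85349 = 257.025 kN.
I_c = πr⁴/4 = π × 1.365⁴/4 = 2.72659 m⁴.
Centre of pressure: y_p = y_c + I_c/(y_c·A) = 5.865 + 2.72659/(5.865 × 5.85349) = 5.865 + 0.0794213 = 5.94442 m along the plane.
The resultant acts 1.365 + 0.0794213 = 1.44442 m (along the plate) below the hinge at the top edge, so the moment about the hinge is M = F × 1.44442 = 257.025 × 1.44442 = 371.252 kN·m.
A normal force at the bottom, 2.73 m from the hinge, must supply this moment: P = 371.252/2.73 = 135.99 kN.

P ≈ 136 kN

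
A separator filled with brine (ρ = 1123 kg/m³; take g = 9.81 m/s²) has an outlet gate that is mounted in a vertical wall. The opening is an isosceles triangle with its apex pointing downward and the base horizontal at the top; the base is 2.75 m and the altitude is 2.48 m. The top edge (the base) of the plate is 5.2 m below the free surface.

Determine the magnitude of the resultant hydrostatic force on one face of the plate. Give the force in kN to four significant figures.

F ≈ 226.4 kN

γ = ρg = 1123 × 9.81 / 1000 = 11.01663 kN/m³.
With the apex down, the centroid sits h/3 = 2.48/3 = 0.826667 m below the base (the top edge), so the centroid depth is h_c = 5.2 + 0.826667 = 6.02667 m.
A = ½ × 2.75 × 2.48 = 3.41 m².
Resultant F = γ·h_c·A = 11.01663 × 6.02667 × 3.41 = 226.402 kN.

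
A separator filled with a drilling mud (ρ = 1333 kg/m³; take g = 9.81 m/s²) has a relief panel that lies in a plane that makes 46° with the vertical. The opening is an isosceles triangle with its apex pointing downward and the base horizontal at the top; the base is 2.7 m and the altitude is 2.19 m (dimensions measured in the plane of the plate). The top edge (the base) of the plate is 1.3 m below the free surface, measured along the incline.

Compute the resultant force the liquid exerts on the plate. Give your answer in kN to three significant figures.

F ≈ 54.5 kN

γ = ρg = 1333 × 9.81 / 1000 = 13.07673 kN/m³.
The plate makes 46° with the vertical, i.e. θ = 90° − 46° = 44° to the horizontal. Measuring y along the incline from the free-surface line, vertical depth h = y·sinθ with sinθ = 0.694658.
With the apex down, the centroid sits h/3 = 2.19/3 = 0.73 m below the base (the top edge), so y_c = 1.3 + 0.73 = 2.03 m and h_c = 2.03 × 0.694658 = 1.41016 m.
A = ½ × 2.7 × 2.19 = 2.9565 m².
Resultant F = γ·h_c·A = 13.07673 × 1.41016 × 2.9565 = 54.5187 kN.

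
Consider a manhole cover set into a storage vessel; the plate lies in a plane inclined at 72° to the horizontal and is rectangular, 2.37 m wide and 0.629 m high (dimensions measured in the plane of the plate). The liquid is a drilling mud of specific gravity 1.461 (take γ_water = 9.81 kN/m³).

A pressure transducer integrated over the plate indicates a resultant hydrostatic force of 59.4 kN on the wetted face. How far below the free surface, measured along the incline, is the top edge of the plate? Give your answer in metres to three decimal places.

y_top ≈ 2.609 m

γ = 1.461 × 9.81 = 14.33241 kN/m³.
A = 2.37 × 0.629 = 1.49073 m².
From F = γ·h_c·A, the centroid depth is h_c = 59.4/(14.33241 × 1.49073) = 2.78015 m.
Let θ = 72° be the plate's angle to the horizontal; measure y along the incline from where the plane meets the free surface. Vertical depth h = y·sinθ with sinθ = 0.951057.
Along the incline, y_c = h_c/sinθ = 2.78015/0.951057 = 2.92322 m.
The centroid lies 0.629/2 = 0.3145 m below the top edge, so the top edge sits at y_top = 2.92322 − 0.3145 = 2.60872 m along the incline.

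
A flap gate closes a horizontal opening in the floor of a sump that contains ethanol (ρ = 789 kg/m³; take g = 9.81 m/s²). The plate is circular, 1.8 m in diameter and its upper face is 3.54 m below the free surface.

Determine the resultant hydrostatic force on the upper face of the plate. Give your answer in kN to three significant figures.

F ≈ 69.7 kN

γ = ρg = 789 × 9.81 / 1000 = 7.74009 kN/m³.
The plate is horizontal, so pressure is uniform at p = γ·h = 7.74009 × 3.54 = 27.3999 kN/m².
A = π(0.9)² = 2.54469 m².
F = p·A = 27.3999 × 2.54469 = 69.7243 kN.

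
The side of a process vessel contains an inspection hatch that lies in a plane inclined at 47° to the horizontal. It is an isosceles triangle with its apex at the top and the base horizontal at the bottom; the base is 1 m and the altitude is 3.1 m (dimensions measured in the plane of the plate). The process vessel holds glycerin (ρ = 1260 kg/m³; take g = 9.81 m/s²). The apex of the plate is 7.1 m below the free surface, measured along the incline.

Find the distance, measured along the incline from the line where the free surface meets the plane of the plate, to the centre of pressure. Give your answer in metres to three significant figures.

y_p = 9.22 m

γ = ρg = 1260 × 9.81 / 1000 = 12.3606 kN/m³.
Let θ = 47° be the plate's angle to the horizontal; measure y along the incline from where the plane meets the free surface. Vertical depth h = y·sinθ with sinθ = 0.731354.
With the apex up, the centroid sits 2h/3 = 2 × 3.1/3 = 2.06667 m below the apex, so y_c = 7.1 + 2.06667 = 9.16667 m and h_c = 9.16667 × 0.731354 = 6.70408 m.
A = ½ × 1 × 3.1 = 1.55 m².
Resultant F = γ·h_c·A = 12.3606 × 6.70408 × 1.55 = 128.443 kN.
I_c = b·h³/36 = 1 × 3.1³/36 = 0.827528 m⁴.
Centre of pressure: y_p = y_c + I_c/(y_c·A) = 9.16667 + 0.827528/(9.16667 × 1.55) = 9.16667 + 0.0582424 = 9.22491 m along the plane.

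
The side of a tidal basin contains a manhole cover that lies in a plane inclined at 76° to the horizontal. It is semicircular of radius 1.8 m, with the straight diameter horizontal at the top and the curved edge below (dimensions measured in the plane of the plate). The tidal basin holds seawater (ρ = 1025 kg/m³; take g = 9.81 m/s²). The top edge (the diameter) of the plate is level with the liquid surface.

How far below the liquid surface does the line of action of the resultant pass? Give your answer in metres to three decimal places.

h_p = 1.029 m

γ = ρg = 1025 × 9.81 / 1000 = 10.05525 kN/m³.
Let θ = 76° be the plate's angle to the horizontal; measure y along the incline from where the plane meets the free surface. Vertical depth h = y·sinθ with sinθ = 0.970296.
The centroid of a semicircle lies 4r/(3π) = 0.763944 m from the diameter, here below the top edge, so y_c = 0.763944 m and h_c = 0.763944 × 0.970296 = 0.741252 m.
A = πr²/2 = π × 1.8²/2 = 5.08938 m².
Resultant F = γ·h_c·A = 10.05525 × 0.741252 × 5.08938 = 37.9336 kN.
I_c = (π/8 − 8/(9π))·r⁴ = 0.109757 × 1.8⁴ = 1.15219 m⁴.
Centre of pressure: y_p = y_c + I_c/(y_c·A) = 0.763944 + 1.15219/(0.763944 × 5.08938) = 0.763944 + 0.296345 = 1.06029 m along the plane.
Vertically, h_p = y_p·sinθ = 1.06029 × 0.970296 = 1.0288 m.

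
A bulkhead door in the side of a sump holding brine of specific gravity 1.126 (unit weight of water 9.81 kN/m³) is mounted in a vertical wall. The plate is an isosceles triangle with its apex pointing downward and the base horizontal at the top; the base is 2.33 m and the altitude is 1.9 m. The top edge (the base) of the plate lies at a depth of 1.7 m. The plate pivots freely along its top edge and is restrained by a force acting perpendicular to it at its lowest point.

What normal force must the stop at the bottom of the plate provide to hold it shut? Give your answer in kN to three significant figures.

γ = 1.126 × 9.81 = 11.04606 kN/m³.
With the apex down, the centroid sits h/3 = 1.9/3 = 0.633333 m below the base (the top edge), so the centroid depth is h_c = 1.7 + 0.633333 = 2.33333 m.
A = ½ × 2.33 × 1.9 = 2.2135 m².
Resultant F = γ·h_c·A = 11.04606 × 2.33333 × 2.2135 = 57.051 kN.
I_c = b·h³/36 = 2.33 × 1.9³/36 = 0.44393 m⁴.
Centre of pressure: y_p = y_c + I_c/(y_c·A) = 2.33333 + 0.44393/(2.33333 × 2.2135) = 2.33333 + 0.0859526 = 2.41928 m along the plane.
The resultant acts 0.633333 + 0.0859526 = 0.719286 m (along the plate) below the hinge at the top edge, so the moment about the hinge is M = F × 0.719286 = 57.051 × 0.719286 = 41.036 kN·m.
A normal force at the bottom, 1.9 m from the hinge, must supply this moment: P = 41.036/1.9 = 21.5979 kN.

P ≈ 21.6 kN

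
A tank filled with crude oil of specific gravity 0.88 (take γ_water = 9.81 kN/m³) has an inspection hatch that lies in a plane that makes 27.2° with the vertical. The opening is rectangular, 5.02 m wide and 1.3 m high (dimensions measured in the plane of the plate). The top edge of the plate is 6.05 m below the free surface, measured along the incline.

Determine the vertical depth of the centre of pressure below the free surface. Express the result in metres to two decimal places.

h_p = 5.98 m

γ = 0.88 × 9.81 = 8.6328 kN/m³.
The plate makes 27.2° with the vertical, i.e. θ = 90° − 27.2° = 62.8° to the horizontal. Measuring y along the incline from the free-surface line, vertical depth h = y·sinθ with sinθ = 0.889416.
The centroid lies 1.3/2 = 0.65 m below the top edge, so y_c = 6.05 + 0.65 = 6.7 m and h_c = 6.7 × 0.889416 = 5.95909 m.
A = 5.02 × 1.3 = 6.526 m².
Resultant F = γ·h_c·A = 8.6328 × 5.95909 × 6.526 = 335.721 kN.
I_c = b·h³/12 = 5.02 × 1.3³/12 = 0.919078 m⁴.
Centre of pressure: y_p = y_c + I_c/(y_c·A) = 6.7 + 0.919078/(6.7 × 6.526) = 6.7 + 0.0210199 = 6.72102 m along the plane.
Vertically, h_p = y_p·sinθ = 6.72102 × 0.889416 = 5.97778 m.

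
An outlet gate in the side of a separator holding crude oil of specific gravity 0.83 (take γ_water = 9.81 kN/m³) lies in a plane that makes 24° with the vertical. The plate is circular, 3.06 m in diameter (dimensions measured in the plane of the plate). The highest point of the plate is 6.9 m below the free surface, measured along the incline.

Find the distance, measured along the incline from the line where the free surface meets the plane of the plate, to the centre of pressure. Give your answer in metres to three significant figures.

γ = 0.83 × 9.81 = 8.1423 kN/m³.
The plate makes 24° with the vertical, i.e. θ = 90° − 24° = 66° to the horizontal. Measuring y along the incline from the free-surface line, vertical depth h = y·sinθ with sinθ = 0.913545.
The centroid is at the centre, 1.53 m below the top of the plate, so y_c = 6.9 + 1.53 = 8.43 m and h_c = 8.43 × 0.913545 = 7.70118 m.
A = π(1.53)² = 7.35415 m².
Resultant F = γ·h_c·A = 8.1423 × 7.70118 × 7.35415 = 461.144 kN.
I_c = πr⁴/4 = π × 1.53⁴/4 = 4.30383 m⁴.
Centre of pressure: y_p = y_c + I_c/(y_c·A) = 8.43 + 4.30383/(8.43 × 7.35415) = 8.43 + 0.0694217 = 8.49942 m along the plane.

y_p = 8.50 m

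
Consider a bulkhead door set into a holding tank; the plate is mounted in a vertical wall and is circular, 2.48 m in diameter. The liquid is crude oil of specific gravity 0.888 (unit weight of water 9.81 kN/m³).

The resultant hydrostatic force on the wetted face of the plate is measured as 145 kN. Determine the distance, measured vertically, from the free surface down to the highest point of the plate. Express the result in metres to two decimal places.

γ = 0.888 × 9.81 = 8.71128 kN/m³.
A = π(1.24)² = 4.83051 m².
From F = γ·h_c·A, the centroid depth is h_c = 145/(8.71128 × 4.83051) = 3.44582 m.
The centroid is at the centre, 1.24 m below the top of the plate, so the highest point sits at h_top = 3.44582 − 1.24 = 2.20582 m below the surface.

d_top ≈ 2.21 m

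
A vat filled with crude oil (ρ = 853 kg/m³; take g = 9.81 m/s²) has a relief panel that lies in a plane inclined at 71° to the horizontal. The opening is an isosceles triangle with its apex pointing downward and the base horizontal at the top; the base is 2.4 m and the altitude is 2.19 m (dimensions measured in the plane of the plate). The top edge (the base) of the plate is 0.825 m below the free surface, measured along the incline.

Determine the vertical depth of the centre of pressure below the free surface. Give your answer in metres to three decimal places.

h_p = 1.632 m

γ = ρg = 853 × 9.81 / 1000 = 8.36793 kN/m³.
Let θ = 71° be the plate's angle to the horizontal; measure y along the incline from where the plane meets the free surface. Vertical depth h = y·sinθ with sinθ = 0.945519.
With the apex down, the centroid sits h/3 = 2.19/3 = 0.73 m below the base (the top edge), so y_c = 0.825 + 0.73 = 1.555 m and h_c = 1.555 × 0.945519 = 1.47028 m.
A = ½ × 2.4 × 2.19 = 2.628 m².
Resultant F = γ·h_c·A = 8.36793 × 1.47028 × 2.628 = 32.3328 kN.
I_c = b·h³/36 = 2.4 × 2.19³/36 = 0.700231 m⁴.
Centre of pressure: y_p = y_c + I_c/(y_c·A) = 1.555 + 0.700231/(1.555 × 2.628) = 1.555 + 0.171351 = 1.72635 m along the plane.
Vertically, h_p = y_p·sinθ = 1.72635 × 0.945519 = 1.6323 m.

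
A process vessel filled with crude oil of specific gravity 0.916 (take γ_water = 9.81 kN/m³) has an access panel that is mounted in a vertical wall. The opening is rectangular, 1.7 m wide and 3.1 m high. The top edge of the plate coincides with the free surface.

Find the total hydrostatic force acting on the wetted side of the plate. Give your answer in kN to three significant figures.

γ = 0.916 × 9.81 = 8.98596 kN/m³.
The centroid lies 3.1/2 = 1.55 m below the top edge, so the centroid depth is h_c = 1.55 m.
A = 1.7 × 3.1 = 5.27 m².
Resultant F = γ·h_c·A = 8.98596 × 1.55 × 5.27 = 73.4018 kN.

F ≈ 73.4 kN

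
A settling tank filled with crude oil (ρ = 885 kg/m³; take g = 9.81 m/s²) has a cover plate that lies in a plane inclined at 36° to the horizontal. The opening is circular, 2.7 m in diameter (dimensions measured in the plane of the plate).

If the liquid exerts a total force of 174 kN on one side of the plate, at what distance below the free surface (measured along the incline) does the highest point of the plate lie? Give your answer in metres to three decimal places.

y_top ≈ 4.605 m

γ = ρg = 885 × 9.81 / 1000 = 8.68185 kN/m³.
A = π(1.35)² = 5.72555 m².
From F = γ·h_c·A, the centroid depth is h_c = 174/(8.68185 × 5.72555) = 3.50042 m.
Let θ = 36° be the plate's angle to the horizontal; measure y along the incline from where the plane meets the free surface. Vertical depth h = y·sinθ with sinθ = 0.587785.
Along the incline, y_c = h_c/sinθ = 3.50042/0.587785 = 5.95527 m.
The centroid is at the centre, 1.35 m below the top of the plate, so the highest point sits at y_top = 5.95527 − 1.35 = 4.60527 m along the incline.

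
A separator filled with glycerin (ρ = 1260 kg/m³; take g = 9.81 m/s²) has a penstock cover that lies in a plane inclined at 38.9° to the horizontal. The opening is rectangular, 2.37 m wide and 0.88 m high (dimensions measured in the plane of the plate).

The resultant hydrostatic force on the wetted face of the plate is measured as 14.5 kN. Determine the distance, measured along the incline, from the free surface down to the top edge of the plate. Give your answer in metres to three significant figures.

γ = ρg = 1260 × 9.81 / 1000 = 12.3606 kN/m³.
A = 2.37 × 0.88 = 2.0856 m².
From F = γ·h_c·A, the centroid depth is h_c = 14.5/(12.3606 × 2.0856) = 0.562467 m.
Let θ = 38.9° be the plate's angle to the horizontal; measure y along the incline from where the plane meets the free surface. Vertical depth h = y·sinθ with sinθ = 0.627963.
Along the incline, y_c = h_c/sinθ = 0.562467/0.627963 = 0.895701 m.
The centroid lies 0.88/2 = 0.44 m below the top edge, so the top edge sits at y_top = 0.895701 − 0.44 = 0.455701 m along the incline.

y_top ≈ 0.456 m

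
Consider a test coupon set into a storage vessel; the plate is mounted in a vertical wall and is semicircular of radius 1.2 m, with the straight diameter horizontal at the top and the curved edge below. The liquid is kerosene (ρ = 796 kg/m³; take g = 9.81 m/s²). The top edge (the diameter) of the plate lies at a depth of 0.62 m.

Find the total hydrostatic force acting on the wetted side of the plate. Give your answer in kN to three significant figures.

γ = ρg = 796 × 9.81 / 1000 = 7.80876 kN/m³.
The centroid of a semicircle lies 4r/(3π) = 0.509296 m from the diameter, here below the top edge, so the centroid depth is h_c = 0.62 + 0.509296 = 1.1293 m.
A = πr²/2 = π × 1.2²/2 = 2.26195 m².
Resultant F = γ·h_c·A = 7.80876 × 1.1293 × 2.26195 = 19.9469 kN.

F ≈ 19.9 kN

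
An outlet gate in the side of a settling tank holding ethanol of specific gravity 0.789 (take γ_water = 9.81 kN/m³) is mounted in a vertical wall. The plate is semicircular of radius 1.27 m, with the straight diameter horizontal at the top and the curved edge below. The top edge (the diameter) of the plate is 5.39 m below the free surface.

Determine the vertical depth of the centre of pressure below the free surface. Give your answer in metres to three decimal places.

γ = 0.789 × 9.81 = 7.74009 kN/m³.
The centroid of a semicircle lies 4r/(3π) = 0.539005 m from the diameter, here below the top edge, so the centroid depth is h_c = 5.39 + 0.539005 = 5.92901 m.
A = πr²/2 = π × 1.27²/2 = 2.53354 m².
Resultant F = γ·h_c·A = 7.74009 × 5.92901 × 2.53354 = 116.267 kN.
I_c = (π/8 − 8/(9π))·r⁴ = 0.109757 × 1.27⁴ = 0.285527 m⁴.
Centre of pressure: y_p = y_c + I_c/(y_c·A) = 5.92901 + 0.285527/(5.92901 × 2.53354) = 5.92901 + 0.019008 = 5.94802 m along the plane.

h_p = 5.948 m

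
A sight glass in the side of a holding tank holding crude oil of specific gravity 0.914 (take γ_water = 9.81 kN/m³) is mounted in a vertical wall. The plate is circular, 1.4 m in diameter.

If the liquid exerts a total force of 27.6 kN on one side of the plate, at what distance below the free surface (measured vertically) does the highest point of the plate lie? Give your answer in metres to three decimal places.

d_top ≈ 1.300 m

γ = 0.914 × 9.81 = 8.96634 kN/m³.
A = π(0.7)² = 1.53938 m².
From F = γ·h_c·A, the centroid depth is h_c = 27.6/(8.96634 × 1.53938) = 1.99962 m.
The centroid is at the centre, 0.7 m below the top of the plate, so the highest point sits at h_top = 1.99962 − 0.7 = 1.29962 m below the surface.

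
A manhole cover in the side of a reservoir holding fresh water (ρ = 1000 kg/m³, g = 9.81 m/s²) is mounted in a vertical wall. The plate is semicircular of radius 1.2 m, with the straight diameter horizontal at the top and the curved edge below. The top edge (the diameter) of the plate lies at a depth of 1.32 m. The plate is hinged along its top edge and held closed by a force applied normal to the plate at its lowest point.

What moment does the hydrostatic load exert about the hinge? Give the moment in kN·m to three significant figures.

γ = ρg = 1000 × 9.81 = 9810 N/m³ = 9.81 kN/m³.
The centroid of a semicircle lies 4r/(3π) = 0.509296 m from the diameter, here below the top edge, so the centroid depth is h_c = 1.32 + 0.509296 = 1.8293 m.
A = πr²/2 = π × 1.2²/2 = 2.26195 m².
Resultant F = γ·h_c·A = 9.81 × 1.8293 × 2.26195 = 40.5917 kN.
I_c = (π/8 − 8/(9π))·r⁴ = 0.109757 × 1.2⁴ = 0.227592 m⁴.
Centre of pressure: y_p = y_c + I_c/(y_c·A) = 1.8293 + 0.227592/(1.8293 × 2.26195) = 1.8293 + 0.0550033 = 1.8843 m along the plane.
The resultant acts 0.509296 + 0.0550033 = 0.564299 m (along the plate) below the hinge at the top edge, so the moment about the hinge is M = F × 0.564299 = 40.5917 × 0.564299 = 22.9059 kN·m.

M ≈ 22.9 kN·m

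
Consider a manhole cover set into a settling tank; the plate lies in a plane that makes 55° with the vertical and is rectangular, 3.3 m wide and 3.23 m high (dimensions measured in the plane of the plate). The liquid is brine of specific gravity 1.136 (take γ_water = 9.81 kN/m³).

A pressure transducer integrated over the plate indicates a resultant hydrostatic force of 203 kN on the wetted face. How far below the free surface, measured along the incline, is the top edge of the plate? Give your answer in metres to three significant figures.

y_top ≈ 1.36 m

γ = 1.136 × 9.81 = 11.14416 kN/m³.
A = 3.3 × 3.23 = 10.659 m².
From F = γ·h_c·A, the centroid depth is h_c = 203/(11.14416 × 10.659) = 1.70896 m.
The plate makes 55° with the vertical, i.e. θ = 90° − 55° = 35° to the horizontal. Measuring y along the incline from the free-surface line, vertical depth h = y·sinθ with sinθ = 0.573576.
Along the incline, y_c = h_c/sinθ = 1.70896/0.573576 = 2.97948 m.
The centroid lies 3.23/2 = 1.615 m below the top edge, so the top edge sits at y_top = 2.97948 − 1.615 = 1.36448 m along the incline.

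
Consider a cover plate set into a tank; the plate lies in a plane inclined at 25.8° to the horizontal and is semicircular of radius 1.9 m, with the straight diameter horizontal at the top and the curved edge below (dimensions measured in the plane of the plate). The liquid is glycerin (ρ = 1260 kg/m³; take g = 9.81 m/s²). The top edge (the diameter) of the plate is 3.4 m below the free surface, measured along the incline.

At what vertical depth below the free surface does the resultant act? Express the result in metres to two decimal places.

γ = ρg = 1260 × 9.81 / 1000 = 12.3606 kN/m³.
Let θ = 25.8° be the plate's angle to the horizontal; measure y along the incline from where the plane meets the free surface. Vertical depth h = y·sinθ with sinθ = 0.435231.
The centroid of a semicircle lies 4r/(3π) = 0.806385 m from the diameter, here below the top edge, so y_c = 3.4 + 0.806385 = 4.20639 m and h_c = 4.20639 × 0.435231 = 1.83075 m.
A = πr²/2 = π × 1.9²/2 = 5.67057 m².
Resultant F = γ·h_c·A = 12.3606 × 1.83075 × 5.67057 = 128.32 kN.
I_c = (π/8 − 8/(9π))·r⁴ = 0.109757 × 1.9⁴ = 1.43036 m⁴.
Centre of pressure: y_p = y_c + I_c/(y_c·A) = 4.20639 + 1.43036/(4.20639 × 5.67057) = 4.20639 + 0.0599666 = 4.26636 m along the plane.
Vertically, h_p = y_p·sinθ = 4.26636 × 0.435231 = 1.85685 m.

h_p = 1.86 m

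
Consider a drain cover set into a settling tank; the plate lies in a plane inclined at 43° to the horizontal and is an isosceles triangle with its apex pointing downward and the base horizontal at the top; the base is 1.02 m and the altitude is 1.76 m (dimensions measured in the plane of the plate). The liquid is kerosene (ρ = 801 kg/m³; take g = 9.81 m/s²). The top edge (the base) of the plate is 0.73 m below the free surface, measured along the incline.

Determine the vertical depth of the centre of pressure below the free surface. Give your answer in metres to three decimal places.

h_p = 0.987 m

γ = ρg = 801 × 9.81 / 1000 = 7.85781 kN/m³.
Let θ = 43° be the plate's angle to the horizontal; measure y along the incline from where the plane meets the free surface. Vertical depth h = y·sinθ with sinθ = 0.681998.
With the apex down, the centroid sits h/3 = 1.76/3 = 0.586667 m below the base (the top edge), so y_c = 0.73 + 0.586667 = 1.31667 m and h_c = 1.31667 × 0.681998 = 0.897966 m.
A = ½ × 1.02 × 1.76 = 0.8976 m².
Resultant F = γ·h_c·A = 7.85781 × 0.897966 × 0.8976 = 6.33351 kN.
I_c = b·h³/36 = 1.02 × 1.76³/36 = 0.154467 m⁴.
Centre of pressure: y_p = y_c + I_c/(y_c·A) = 1.31667 + 0.154467/(1.31667 × 0.8976) = 1.31667 + 0.1307 = 1.44737 m along the plane.
Vertically, h_p = y_p·sinθ = 1.44737 × 0.681998 = 0.987103 m.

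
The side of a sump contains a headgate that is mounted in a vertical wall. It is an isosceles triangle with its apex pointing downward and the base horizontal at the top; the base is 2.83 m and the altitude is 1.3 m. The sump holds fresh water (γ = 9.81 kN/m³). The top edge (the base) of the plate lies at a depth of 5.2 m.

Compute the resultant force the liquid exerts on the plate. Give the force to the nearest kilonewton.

F ≈ 102 kN

γ = 9.81 kN/m³.
With the apex down, the centroid sits h/3 = 1.3/3 = 0.433333 m below the base (the top edge), so the centroid depth is h_c = 5.2 + 0.433333 = 5.63333 m.
A = ½ × 2.83 × 1.3 = 1.8395 m².
Resultant F = γ·h_c·A = 9.81 × 5.63333 × 1.8395 = 101.656 kN.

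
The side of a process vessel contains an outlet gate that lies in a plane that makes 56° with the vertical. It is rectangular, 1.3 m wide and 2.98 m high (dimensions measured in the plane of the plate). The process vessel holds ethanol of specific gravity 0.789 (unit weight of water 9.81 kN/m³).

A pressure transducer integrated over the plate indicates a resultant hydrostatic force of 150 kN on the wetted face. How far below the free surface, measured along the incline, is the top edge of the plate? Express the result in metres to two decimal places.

γ = 0.789 × 9.81 = 7.74009 kN/m³.
A = 1.3 × 2.98 = 3.874 m².
From F = γ·h_c·A, the centroid depth is h_c = 150/(7.74009 × 3.874) = 5.00248 m.
The plate makes 56° with the vertical, i.e. θ = 90° − 56° = 34° to the horizontal. Measuring y along the incline from the free-surface line, vertical depth h = y·sinθ with sinθ = 0.559193.
Along the incline, y_c = h_c/sinθ = 5.00248/0.559193 = 8.94589 m.
The centroid lies 2.98/2 = 1.49 m below the top edge, so the top edge sits at y_top = 8.94589 − 1.49 = 7.45589 m along the incline.

y_top ≈ 7.46 m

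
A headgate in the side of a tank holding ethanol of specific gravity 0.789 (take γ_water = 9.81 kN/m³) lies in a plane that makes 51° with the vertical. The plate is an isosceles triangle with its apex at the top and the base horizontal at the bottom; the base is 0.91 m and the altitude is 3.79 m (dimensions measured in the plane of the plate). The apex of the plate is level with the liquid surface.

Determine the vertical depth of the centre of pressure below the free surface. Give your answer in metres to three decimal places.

h_p = 1.789 m

γ = 0.789 × 9.81 = 7.74009 kN/m³.
The plate makes 51° with the vertical, i.e. θ = 90° − 51° = 39° to the horizontal. Measuring y along the incline from the free-surface line, vertical depth h = y·sinθ with sinθ = 0.629320.
With the apex up, the centroid sits 2h/3 = 2 × 3.79/3 = 2.52667 m below the apex, so y_c = 2.52667 m and h_c = 2.52667 × 0.629320 = 1.59008 m.
A = ½ × 0.91 × 3.79 = 1.72445 m².
Resultant F = γ·h_c·A = 7.74009 × 1.59008 × 1.72445 = 21.2234 kN.
I_c = b·h³/36 = 0.91 × 3.79³/36 = 1.37612 m⁴.
Centre of pressure: y_p = y_c + I_c/(y_c·A) = 2.52667 + 1.37612/(2.52667 × 1.72445) = 2.52667 + 0.315833 = 2.8425 m along the plane.
Vertically, h_p = y_p·sinθ = 2.8425 × 0.629320 = 1.78884 m.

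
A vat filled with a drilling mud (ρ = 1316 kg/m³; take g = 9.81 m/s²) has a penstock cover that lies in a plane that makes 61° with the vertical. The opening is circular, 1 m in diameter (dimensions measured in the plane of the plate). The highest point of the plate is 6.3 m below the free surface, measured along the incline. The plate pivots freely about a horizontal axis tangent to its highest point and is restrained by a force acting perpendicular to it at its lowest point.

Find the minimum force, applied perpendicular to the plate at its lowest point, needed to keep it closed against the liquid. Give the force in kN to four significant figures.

P ≈ 17.02 kN

γ = ρg = 1316 × 9.81 / 1000 = 12.90996 kN/m³.
The plate makes 61° with the vertical, i.e. θ = 90° − 61° = 29° to the horizontal. Measuring y along the incline from the free-surface line, vertical depth h = y·sinθ with sinθ = 0.484810.
The centroid is at the centre, 0.5 m below the top of the plate, so y_c = 6.3 + 0.5 = 6.8 m and h_c = 6.8 × 0.484810 = 3.29671 m.
A = π(0.5)² = 0.785398 m².
Resultant F = γ·h_c·A = 12.90996 × 3.29671 × 0.785398 = 33.4268 kN.
I_c = πr⁴/4 = π × 0.5⁴/4 = 0.0490874 m⁴.
Centre of pressure: y_p = y_c + I_c/(y_c·A) = 6.8 + 0.0490874/(6.8 × 0.785398) = 6.8 + 0.00919118 = 6.80919 m along the plane.
The resultant acts 0.5 + 0.00919118 = 0.509191 m (along the plate) below the hinge at the top edge, so the moment about the hinge is M = F × 0.509191 = 33.4268 × 0.509191 = 17.0206 kN·m.
A normal force at the bottom, 1 m from the hinge, must supply this moment: P = 17.0206/1 = 17.0206 kN.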